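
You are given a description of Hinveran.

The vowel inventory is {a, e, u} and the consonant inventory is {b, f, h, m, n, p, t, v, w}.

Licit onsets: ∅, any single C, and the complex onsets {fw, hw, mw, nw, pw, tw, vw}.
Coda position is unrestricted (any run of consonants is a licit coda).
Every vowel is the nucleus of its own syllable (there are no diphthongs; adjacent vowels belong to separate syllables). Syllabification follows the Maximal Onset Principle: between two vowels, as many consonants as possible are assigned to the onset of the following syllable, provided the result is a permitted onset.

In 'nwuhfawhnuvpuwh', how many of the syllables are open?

The vowels are u, a, u, u — 4 nuclei, so 4 syllables.
/u…a/ gap (V1→V2): /hf/ — longest licit onset from the right is /f/, leaving /h/ as coda.
/a…u/ gap (V2→V3): /whn/; trying suffixes from longest down, /n/ is the first permitted one, so coda /wh/ | onset /n/.
/u…u/ gap (V3→V4): /vp/ — longest licit onset from the right is /p/, leaving /v/ as coda.
Putting it together: nwuh.fawh.nuv.puwh.
Classifying each syllable: /nwuh/ (closed), /fawh/ (closed), /nuv/ (closed), /puwh/ (closed).
Open syllables: 0.

0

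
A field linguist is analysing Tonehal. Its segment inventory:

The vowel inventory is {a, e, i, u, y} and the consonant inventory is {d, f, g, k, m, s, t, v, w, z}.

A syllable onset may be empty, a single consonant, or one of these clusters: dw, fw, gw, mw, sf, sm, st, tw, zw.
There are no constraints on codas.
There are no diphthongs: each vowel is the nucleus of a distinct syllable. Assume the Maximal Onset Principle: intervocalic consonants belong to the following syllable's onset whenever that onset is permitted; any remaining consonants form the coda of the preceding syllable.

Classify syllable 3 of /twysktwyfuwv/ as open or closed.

Nuclei (vowels): y, y, u → 3 syllables.
σ1/σ2 boundary: /sktw/ splits as /sk/ + /tw/ (/tw/ is the longest suffix that is a licit onset).
σ2/σ3 boundary: /f/ → onset of the next syllable (single consonants are always licit onsets).
Result: twysk.twy.fuwv.
Syllable 3 is /fuwv/ with coda /wv/, so it is closed.

closed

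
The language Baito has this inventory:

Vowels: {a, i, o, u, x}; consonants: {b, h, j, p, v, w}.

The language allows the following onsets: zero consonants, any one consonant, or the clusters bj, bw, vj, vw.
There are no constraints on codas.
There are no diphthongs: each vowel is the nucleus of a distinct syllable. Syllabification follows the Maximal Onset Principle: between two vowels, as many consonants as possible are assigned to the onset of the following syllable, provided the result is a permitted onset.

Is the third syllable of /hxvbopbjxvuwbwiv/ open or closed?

open

The vowels are x, o, x, u, i — 5 nuclei, so 5 syllables.
σ1/σ2 boundary: /vb/ splits as /v/ + /b/ (/b/ is the longest suffix that is a licit onset).
σ2/σ3 boundary: cluster /pbj/ — the longest permitted-onset suffix is /bj/; onset = /bj/, preceding coda = /p/.
σ3/σ4 boundary: /v/ → onset of the next syllable (single consonants are always licit onsets).
σ4/σ5 boundary: cluster /wbw/ — the longest permitted-onset suffix is /bw/; onset = /bw/, preceding coda = /w/.
Result: hxv.bop.bjx.vuw.bwiv.
Syllable 3 is /bjx/; it ends in its nucleus with no coda, so it is open.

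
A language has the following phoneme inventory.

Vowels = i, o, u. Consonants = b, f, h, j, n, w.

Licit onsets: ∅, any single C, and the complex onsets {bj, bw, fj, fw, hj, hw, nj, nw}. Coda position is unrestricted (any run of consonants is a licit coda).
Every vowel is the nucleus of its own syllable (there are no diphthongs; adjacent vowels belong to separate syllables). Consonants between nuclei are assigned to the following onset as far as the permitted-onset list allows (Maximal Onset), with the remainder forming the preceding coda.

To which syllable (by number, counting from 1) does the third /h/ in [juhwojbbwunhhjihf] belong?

The vowels are u, o, u, i — 4 nuclei, so 4 syllables.
σ1/σ2 boundary: cluster /hw/ — /hw/ is itself a permitted onset, so the whole cluster goes right; preceding coda = ∅.
σ2/σ3 boundary: cluster /jbbw/ — the longest permitted-onset suffix is /bw/; onset = /bw/, preceding coda = /jb/.
σ3/σ4 boundary: /nhhj/ splits as /nh/ + /hj/ (/hj/ is the longest suffix that is a licit onset).
Syllabification: ju.hwojb.bwunh.hjihf.
The third /h/ is in the onset of syllable 4 (/hjihf/).

4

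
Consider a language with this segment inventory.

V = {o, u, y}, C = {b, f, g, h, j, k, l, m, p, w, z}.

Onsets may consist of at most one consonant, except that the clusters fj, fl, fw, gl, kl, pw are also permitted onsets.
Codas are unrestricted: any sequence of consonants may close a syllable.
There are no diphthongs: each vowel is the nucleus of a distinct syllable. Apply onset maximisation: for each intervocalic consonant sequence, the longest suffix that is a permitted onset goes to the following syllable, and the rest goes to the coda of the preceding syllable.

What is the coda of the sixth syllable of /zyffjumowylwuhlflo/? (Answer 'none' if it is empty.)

Vowels present: y, u, o, y, u, o; each is a nucleus, giving 6 syllables.
Between /y/ (V1) and /u/ (V2): /ffj/ — longest licit onset from the right is /fj/, leaving /f/ as coda.
Between /u/ (V2) and /o/ (V3): /m/ is a single consonant, so it becomes the next onset.
Between /o/ (V3) and /y/ (V4): just /w/ — single C goes to the following onset.
Between /y/ (V4) and /u/ (V5): /lw/; trying suffixes from longest down, /w/ is the first permitted one, so coda /l/ | onset /w/.
Between /u/ (V5) and /o/ (V6): cluster /hlfl/ — the longest permitted-onset suffix is /fl/; onset = /fl/, preceding coda = /hl/.
So the parse is zyf.fju.mo.wyl.wuhl.flo.
Syllable 6 is /flo/: onset /fl/, nucleus /o/, coda ∅.

none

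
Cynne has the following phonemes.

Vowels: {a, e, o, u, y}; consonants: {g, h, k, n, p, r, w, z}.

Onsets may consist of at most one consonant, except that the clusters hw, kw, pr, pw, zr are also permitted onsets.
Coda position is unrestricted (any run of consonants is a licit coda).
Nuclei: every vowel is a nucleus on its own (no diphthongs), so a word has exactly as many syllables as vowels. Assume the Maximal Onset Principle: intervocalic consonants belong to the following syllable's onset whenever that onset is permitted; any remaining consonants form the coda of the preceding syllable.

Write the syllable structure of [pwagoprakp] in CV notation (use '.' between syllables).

CCV.CV.CCVCC

The vowels are a, o, a — 3 nuclei, so 3 syllables.
Between /a/ (V1) and /o/ (V2): /g/ is a single consonant, so it becomes the next onset.
Between /o/ (V2) and /a/ (V3): /pr/ is a licit onset in full, so it all attaches to the next syllable.
So the parse is pwa.go.prakp.
Mapping each syllable to C/V: /pwa/ → CCV, /go/ → CV, /prakp/ → CCVCC.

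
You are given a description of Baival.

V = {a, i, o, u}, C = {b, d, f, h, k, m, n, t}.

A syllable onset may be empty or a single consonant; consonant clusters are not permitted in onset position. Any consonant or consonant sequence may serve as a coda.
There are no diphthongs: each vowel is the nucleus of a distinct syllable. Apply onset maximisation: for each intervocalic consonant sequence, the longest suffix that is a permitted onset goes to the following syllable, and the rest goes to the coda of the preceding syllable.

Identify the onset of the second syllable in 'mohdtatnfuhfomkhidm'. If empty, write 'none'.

Nuclei (vowels): o, a, u, o, i → 5 syllables.
σ1/σ2 boundary: cluster /hdt/ — the longest permitted-onset suffix is /t/; onset = /t/, preceding coda = /hd/.
σ2/σ3 boundary: /tnf/ — longest licit onset from the right is /f/, leaving /tn/ as coda.
σ3/σ4 boundary: /hf/ — longest licit onset from the right is /f/, leaving /h/ as coda.
σ4/σ5 boundary: /mkh/ — longest licit onset from the right is /h/, leaving /mk/ as coda.
Result: mohd.tatn.fuh.fomk.hidm.
Syllable 2 is /tatn/: onset /t/, nucleus /a/, coda /tn/.

t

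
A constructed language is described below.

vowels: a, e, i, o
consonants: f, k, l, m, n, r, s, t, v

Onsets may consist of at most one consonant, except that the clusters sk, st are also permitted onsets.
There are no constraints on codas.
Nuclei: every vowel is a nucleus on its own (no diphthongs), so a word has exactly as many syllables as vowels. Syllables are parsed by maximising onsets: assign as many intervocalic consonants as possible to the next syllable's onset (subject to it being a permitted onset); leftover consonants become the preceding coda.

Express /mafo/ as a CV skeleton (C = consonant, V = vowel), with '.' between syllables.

Vowels present: a, o; each is a nucleus, giving 2 syllables.
/a…o/ gap (V1→V2): just /f/ — single C goes to the following onset.
Syllabification: ma.fo.
Mapping each syllable to C/V: /ma/ → CV, /fo/ → CV.

CV.CV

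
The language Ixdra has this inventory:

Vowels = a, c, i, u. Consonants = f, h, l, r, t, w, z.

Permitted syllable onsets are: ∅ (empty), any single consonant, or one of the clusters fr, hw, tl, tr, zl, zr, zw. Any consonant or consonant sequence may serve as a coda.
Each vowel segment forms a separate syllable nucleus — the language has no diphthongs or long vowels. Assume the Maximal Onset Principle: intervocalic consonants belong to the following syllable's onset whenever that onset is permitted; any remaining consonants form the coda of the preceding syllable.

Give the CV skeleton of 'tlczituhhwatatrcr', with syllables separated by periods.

CCV.CV.CVC.CCV.CV.CCVC

Nuclei (vowels): c, i, u, a, a, c → 6 syllables.
/c…i/ gap (V1→V2): just /z/ — single C goes to the following onset.
/i…u/ gap (V2→V3): /t/ → onset of the next syllable (single consonants are always licit onsets).
/u…a/ gap (V3→V4): cluster /hhw/ — the longest permitted-onset suffix is /hw/; onset = /hw/, preceding coda = /h/.
/a…a/ gap (V4→V5): /t/ → onset of the next syllable (single consonants are always licit onsets).
/a…c/ gap (V5→V6): /tr/ — entire cluster is a permitted onset → onset /tr/, coda ∅.
Putting it together: tlc.zi.tuh.hwa.ta.trcr.
Mapping each syllable to C/V: /tlc/ → CCV, /zi/ → CV, /tuh/ → CVC, /hwa/ → CCV, /ta/ → CV, /trcr/ → CCVC.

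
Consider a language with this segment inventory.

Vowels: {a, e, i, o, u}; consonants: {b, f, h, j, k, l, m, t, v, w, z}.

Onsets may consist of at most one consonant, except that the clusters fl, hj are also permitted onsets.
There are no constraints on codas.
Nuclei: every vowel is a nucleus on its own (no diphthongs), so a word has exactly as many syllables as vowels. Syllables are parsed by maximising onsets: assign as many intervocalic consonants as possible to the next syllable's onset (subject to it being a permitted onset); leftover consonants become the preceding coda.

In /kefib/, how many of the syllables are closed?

1

The vowels are e, i — 2 nuclei, so 2 syllables.
/e…i/ gap (V1→V2): just /f/ — single C goes to the following onset.
So the parse is ke.fib.
Classifying each syllable: /ke/ (open), /fib/ (closed).
Closed syllables: 1.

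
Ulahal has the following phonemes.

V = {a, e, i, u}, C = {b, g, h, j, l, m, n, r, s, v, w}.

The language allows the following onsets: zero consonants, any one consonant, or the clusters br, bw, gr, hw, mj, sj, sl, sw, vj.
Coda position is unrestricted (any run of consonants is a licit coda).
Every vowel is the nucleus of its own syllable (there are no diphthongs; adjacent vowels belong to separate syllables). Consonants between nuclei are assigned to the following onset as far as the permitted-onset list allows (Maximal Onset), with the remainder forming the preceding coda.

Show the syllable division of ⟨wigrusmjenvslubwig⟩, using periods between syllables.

Vowels present: i, u, e, u, i; each is a nucleus, giving 5 syllables.
V1 /i/ – V2 /u/: /gr/ — entire cluster is a permitted onset → onset /gr/, coda ∅.
V2 /u/ – V3 /e/: /smj/; trying suffixes from longest down, /mj/ is the first permitted one, so coda /s/ | onset /mj/.
V3 /e/ – V4 /u/: /nvsl/ splits as /nv/ + /sl/ (/sl/ is the longest suffix that is a licit onset).
V4 /u/ – V5 /i/: /bw/ is a licit onset in full, so it all attaches to the next syllable.

wi.grus.mjenv.slu.bwig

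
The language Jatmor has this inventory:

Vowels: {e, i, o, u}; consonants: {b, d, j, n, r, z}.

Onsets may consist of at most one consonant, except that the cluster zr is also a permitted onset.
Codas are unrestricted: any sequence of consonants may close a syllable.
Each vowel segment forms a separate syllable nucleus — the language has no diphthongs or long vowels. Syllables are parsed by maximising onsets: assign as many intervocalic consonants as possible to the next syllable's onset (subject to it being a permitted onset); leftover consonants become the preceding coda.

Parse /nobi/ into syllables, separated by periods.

no.bi

Nuclei (vowels): o, i → 2 syllables.
/o…i/ gap (V1→V2): /b/ → onset of the next syllable (single consonants are always licit onsets).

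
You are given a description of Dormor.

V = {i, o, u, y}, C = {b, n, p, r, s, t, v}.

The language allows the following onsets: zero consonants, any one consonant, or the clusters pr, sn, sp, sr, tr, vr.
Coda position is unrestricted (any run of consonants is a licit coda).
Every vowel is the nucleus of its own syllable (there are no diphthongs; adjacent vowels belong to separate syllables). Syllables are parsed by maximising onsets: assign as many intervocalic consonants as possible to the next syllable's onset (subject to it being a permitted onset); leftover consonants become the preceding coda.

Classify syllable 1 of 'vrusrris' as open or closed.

Vowels present: u, i; each is a nucleus, giving 2 syllables.
σ1/σ2 boundary: cluster /srr/ — the longest permitted-onset suffix is /r/; onset = /r/, preceding coda = /sr/.
Result: vrusr.ris.
Syllable 1 is /vrusr/ with coda /sr/, so it is closed.

closed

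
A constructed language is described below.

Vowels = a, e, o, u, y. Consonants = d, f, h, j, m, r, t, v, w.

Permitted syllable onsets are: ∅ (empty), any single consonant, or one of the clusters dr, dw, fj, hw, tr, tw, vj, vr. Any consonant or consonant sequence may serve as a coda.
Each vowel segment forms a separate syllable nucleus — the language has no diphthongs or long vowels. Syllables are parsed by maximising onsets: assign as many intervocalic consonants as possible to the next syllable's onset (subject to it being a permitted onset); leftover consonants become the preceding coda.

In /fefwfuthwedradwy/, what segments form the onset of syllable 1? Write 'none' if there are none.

Vowels present: e, u, e, a, y; each is a nucleus, giving 5 syllables.
σ1/σ2 boundary: cluster /fwf/ — the longest permitted-onset suffix is /f/; onset = /f/, preceding coda = /fw/.
σ2/σ3 boundary: /thw/ splits as /t/ + /hw/ (/hw/ is the longest suffix that is a licit onset).
σ3/σ4 boundary: /dr/ — entire cluster is a permitted onset → onset /dr/, coda ∅.
σ4/σ5 boundary: /dw/ — entire cluster is a permitted onset → onset /dw/, coda ∅.
So the parse is fefw.fut.hwe.dra.dwy.
Syllable 1 is /fefw/: onset /f/, nucleus /e/, coda /fw/.

f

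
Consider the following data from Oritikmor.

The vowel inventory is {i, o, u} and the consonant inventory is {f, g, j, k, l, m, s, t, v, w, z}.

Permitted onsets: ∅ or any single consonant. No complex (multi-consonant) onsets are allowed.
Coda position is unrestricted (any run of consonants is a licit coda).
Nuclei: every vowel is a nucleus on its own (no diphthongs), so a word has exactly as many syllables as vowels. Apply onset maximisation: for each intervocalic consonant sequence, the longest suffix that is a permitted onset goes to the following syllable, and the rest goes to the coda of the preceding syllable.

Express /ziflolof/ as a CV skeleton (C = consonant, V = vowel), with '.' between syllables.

CVC.CV.CVC

The vowels are i, o, o — 3 nuclei, so 3 syllables.
/i…o/ gap (V1→V2): cluster /fl/ — the longest permitted-onset suffix is /l/; onset = /l/, preceding coda = /f/.
/o…o/ gap (V2→V3): /l/ → onset of the next syllable (single consonants are always licit onsets).
So the parse is zif.lo.lof.
Mapping each syllable to C/V: /zif/ → CVC, /lo/ → CV, /lof/ → CVC.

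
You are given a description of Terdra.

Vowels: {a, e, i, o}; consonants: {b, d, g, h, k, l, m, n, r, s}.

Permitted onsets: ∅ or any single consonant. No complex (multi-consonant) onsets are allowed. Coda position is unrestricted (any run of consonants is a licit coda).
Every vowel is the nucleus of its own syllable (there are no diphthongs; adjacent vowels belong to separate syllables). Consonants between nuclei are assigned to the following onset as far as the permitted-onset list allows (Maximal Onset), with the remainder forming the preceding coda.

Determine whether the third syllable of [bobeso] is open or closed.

The vowels are o, e, o — 3 nuclei, so 3 syllables.
V1 /o/ – V2 /e/: /b/ is a single consonant, so it becomes the next onset.
V2 /e/ – V3 /o/: /s/ → onset of the next syllable (single consonants are always licit onsets).
Syllabification: bo.be.so.
Syllable 3 is /so/; it ends in its nucleus with no coda, so it is open.

open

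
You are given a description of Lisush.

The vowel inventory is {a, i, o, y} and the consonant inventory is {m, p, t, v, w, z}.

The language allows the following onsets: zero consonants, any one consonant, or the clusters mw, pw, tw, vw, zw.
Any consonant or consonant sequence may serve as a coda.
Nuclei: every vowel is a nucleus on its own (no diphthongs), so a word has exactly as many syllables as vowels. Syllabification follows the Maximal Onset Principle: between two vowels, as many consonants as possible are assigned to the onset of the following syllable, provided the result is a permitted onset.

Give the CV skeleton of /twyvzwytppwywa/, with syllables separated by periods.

Nuclei (vowels): y, y, y, a → 4 syllables.
σ1/σ2 boundary: /vzw/; trying suffixes from longest down, /zw/ is the first permitted one, so coda /v/ | onset /zw/.
σ2/σ3 boundary: /tppw/ — longest licit onset from the right is /pw/, leaving /tp/ as coda.
σ3/σ4 boundary: /w/ is a single consonant, so it becomes the next onset.
So the parse is twyv.zwytp.pwy.wa.
Mapping each syllable to C/V: /twyv/ → CCVC, /zwytp/ → CCVCC, /pwy/ → CCV, /wa/ → CV.

CCVC.CCVCC.CCV.CV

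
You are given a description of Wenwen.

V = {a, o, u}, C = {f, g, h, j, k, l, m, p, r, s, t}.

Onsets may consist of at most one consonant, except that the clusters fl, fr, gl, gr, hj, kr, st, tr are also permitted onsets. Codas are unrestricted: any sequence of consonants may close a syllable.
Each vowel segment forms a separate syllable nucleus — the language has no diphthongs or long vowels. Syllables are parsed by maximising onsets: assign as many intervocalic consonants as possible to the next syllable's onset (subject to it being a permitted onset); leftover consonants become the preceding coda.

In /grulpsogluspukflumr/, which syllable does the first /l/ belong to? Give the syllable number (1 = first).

The vowels are u, o, u, u, u — 5 nuclei, so 5 syllables.
σ1/σ2 boundary: cluster /lps/ — the longest permitted-onset suffix is /s/; onset = /s/, preceding coda = /lp/.
σ2/σ3 boundary: /gl/ — entire cluster is a permitted onset → onset /gl/, coda ∅.
σ3/σ4 boundary: /sp/; trying suffixes from longest down, /p/ is the first permitted one, so coda /s/ | onset /p/.
σ4/σ5 boundary: /kfl/ splits as /k/ + /fl/ (/fl/ is the longest suffix that is a licit onset).
Syllabification: grulp.so.glus.puk.flumr.
The first /l/ is in the coda of syllable 1 (/grulp/).

1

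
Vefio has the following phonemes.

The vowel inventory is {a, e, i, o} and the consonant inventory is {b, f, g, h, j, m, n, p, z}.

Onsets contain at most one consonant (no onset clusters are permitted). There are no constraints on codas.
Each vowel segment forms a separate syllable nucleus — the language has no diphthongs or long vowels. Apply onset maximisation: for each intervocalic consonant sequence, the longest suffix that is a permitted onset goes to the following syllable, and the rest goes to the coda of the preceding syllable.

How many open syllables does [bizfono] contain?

Vowels present: i, o, o; each is a nucleus, giving 3 syllables.
Between /i/ (V1) and /o/ (V2): /zf/ splits as /z/ + /f/ (/f/ is the longest suffix that is a licit onset).
Between /o/ (V2) and /o/ (V3): /n/ → onset of the next syllable (single consonants are always licit onsets).
Syllabification: biz.fo.no.
Classifying each syllable: /biz/ (closed), /fo/ (open), /no/ (open).
Open syllables: 2.

2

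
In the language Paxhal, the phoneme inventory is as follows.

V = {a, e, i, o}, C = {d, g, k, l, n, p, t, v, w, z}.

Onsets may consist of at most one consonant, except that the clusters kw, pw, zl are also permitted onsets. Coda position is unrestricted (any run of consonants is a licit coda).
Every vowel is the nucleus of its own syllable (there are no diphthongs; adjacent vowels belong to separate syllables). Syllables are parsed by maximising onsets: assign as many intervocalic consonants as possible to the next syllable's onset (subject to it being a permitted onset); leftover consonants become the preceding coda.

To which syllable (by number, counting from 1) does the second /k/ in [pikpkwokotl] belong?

The vowels are i, o, o — 3 nuclei, so 3 syllables.
V1 /i/ – V2 /o/: cluster /kpkw/ — the longest permitted-onset suffix is /kw/; onset = /kw/, preceding coda = /kp/.
V2 /o/ – V3 /o/: just /k/ — single C goes to the following onset.
Result: pikp.kwo.kotl.
The second /k/ is in the onset of syllable 2 (/kwo/).

2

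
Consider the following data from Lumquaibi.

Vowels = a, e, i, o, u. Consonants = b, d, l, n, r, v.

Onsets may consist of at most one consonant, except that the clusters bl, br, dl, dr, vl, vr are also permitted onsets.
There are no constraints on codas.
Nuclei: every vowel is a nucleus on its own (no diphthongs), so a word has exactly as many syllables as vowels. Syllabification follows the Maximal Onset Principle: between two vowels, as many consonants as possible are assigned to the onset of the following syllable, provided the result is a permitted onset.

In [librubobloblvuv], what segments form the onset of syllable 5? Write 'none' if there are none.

Vowels present: i, u, o, o, u; each is a nucleus, giving 5 syllables.
V1 /i/ – V2 /u/: /br/ — entire cluster is a permitted onset → onset /br/, coda ∅.
V2 /u/ – V3 /o/: just /b/ — single C goes to the following onset.
V3 /o/ – V4 /o/: /bl/ is a licit onset in full, so it all attaches to the next syllable.
V4 /o/ – V5 /u/: cluster /blv/ — the longest permitted-onset suffix is /v/; onset = /v/, preceding coda = /bl/.
Result: li.bru.bo.blobl.vuv.
Syllable 5 is /vuv/: onset /v/, nucleus /u/, coda /v/.

v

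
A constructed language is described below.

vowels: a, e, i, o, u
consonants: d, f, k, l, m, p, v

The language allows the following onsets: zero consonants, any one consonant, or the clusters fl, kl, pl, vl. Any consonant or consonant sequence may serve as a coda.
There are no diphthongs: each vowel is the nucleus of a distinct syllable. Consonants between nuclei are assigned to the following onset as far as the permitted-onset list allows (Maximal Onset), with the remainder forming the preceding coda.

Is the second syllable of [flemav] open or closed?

The vowels are e, a — 2 nuclei, so 2 syllables.
/e…a/ gap (V1→V2): /m/ is a single consonant, so it becomes the next onset.
Syllabification: fle.mav.
Syllable 2 is /mav/ with coda /v/, so it is closed.

closed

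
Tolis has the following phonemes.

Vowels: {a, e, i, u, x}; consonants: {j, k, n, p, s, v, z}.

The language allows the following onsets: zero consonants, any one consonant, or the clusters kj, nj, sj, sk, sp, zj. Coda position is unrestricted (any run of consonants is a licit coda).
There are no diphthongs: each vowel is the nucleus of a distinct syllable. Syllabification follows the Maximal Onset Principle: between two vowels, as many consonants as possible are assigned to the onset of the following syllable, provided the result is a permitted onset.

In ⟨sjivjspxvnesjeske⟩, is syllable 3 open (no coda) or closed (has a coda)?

open

Nuclei (vowels): i, x, e, e, e → 5 syllables.
V1 /i/ – V2 /x/: /vjsp/; trying suffixes from longest down, /sp/ is the first permitted one, so coda /vj/ | onset /sp/.
V2 /x/ – V3 /e/: /vn/; trying suffixes from longest down, /n/ is the first permitted one, so coda /v/ | onset /n/.
V3 /e/ – V4 /e/: cluster /sj/ — /sj/ is itself a permitted onset, so the whole cluster goes right; preceding coda = ∅.
V4 /e/ – V5 /e/: /sk/ is a licit onset in full, so it all attaches to the next syllable.
Putting it together: sjivj.spxv.ne.sje.ske.
Syllable 3 is /ne/; it ends in its nucleus with no coda, so it is open.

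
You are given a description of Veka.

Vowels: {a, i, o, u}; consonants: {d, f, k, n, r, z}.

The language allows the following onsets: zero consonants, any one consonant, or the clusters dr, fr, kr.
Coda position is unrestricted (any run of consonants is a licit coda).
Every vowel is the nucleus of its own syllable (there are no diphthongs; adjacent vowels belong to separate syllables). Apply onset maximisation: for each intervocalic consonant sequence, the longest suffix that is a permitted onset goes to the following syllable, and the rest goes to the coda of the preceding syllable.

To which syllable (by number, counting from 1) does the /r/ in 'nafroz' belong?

2

The vowels are a, o — 2 nuclei, so 2 syllables.
/a…o/ gap (V1→V2): /fr/ — entire cluster is a permitted onset → onset /fr/, coda ∅.
Putting it together: na.froz.
The /r/ is in the onset of syllable 2 (/froz/).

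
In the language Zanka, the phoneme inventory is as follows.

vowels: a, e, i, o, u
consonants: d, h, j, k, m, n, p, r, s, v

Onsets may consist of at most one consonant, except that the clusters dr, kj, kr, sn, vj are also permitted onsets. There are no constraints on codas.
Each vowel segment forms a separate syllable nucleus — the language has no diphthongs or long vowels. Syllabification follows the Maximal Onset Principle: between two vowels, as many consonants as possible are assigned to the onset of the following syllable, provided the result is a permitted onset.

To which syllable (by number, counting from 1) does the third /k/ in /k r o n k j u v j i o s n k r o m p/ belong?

5

Vowels present: o, u, i, o, o; each is a nucleus, giving 5 syllables.
V1 /o/ – V2 /u/: /nkj/ splits as /n/ + /kj/ (/kj/ is the longest suffix that is a licit onset).
V2 /u/ – V3 /i/: /vj/ — entire cluster is a permitted onset → onset /vj/, coda ∅.
V3 /i/ – V4 /o/: hiatus — the boundary sits between the two vowels.
V4 /o/ – V5 /o/: /snkr/ — longest licit onset from the right is /kr/, leaving /sn/ as coda.
So the parse is kron.kju.vji.osn.kromp.
The third /k/ is in the onset of syllable 5 (/kromp/).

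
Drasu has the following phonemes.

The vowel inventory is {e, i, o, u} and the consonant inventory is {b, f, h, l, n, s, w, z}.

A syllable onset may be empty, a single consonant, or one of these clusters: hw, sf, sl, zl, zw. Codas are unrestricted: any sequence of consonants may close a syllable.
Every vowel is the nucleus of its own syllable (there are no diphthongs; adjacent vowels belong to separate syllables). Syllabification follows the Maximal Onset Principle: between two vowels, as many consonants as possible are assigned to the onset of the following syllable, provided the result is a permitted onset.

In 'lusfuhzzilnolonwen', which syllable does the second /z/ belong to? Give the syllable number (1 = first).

3

The vowels are u, u, i, o, o, e — 6 nuclei, so 6 syllables.
σ1/σ2 boundary: /sf/ is a licit onset in full, so it all attaches to the next syllable.
σ2/σ3 boundary: /hzz/ splits as /hz/ + /z/ (/z/ is the longest suffix that is a licit onset).
σ3/σ4 boundary: /ln/ splits as /l/ + /n/ (/n/ is the longest suffix that is a licit onset).
σ4/σ5 boundary: /l/ is a single consonant, so it becomes the next onset.
σ5/σ6 boundary: /nw/ splits as /n/ + /w/ (/w/ is the longest suffix that is a licit onset).
Result: lu.sfuhz.zil.no.lon.wen.
The second /z/ is in the onset of syllable 3 (/zil/).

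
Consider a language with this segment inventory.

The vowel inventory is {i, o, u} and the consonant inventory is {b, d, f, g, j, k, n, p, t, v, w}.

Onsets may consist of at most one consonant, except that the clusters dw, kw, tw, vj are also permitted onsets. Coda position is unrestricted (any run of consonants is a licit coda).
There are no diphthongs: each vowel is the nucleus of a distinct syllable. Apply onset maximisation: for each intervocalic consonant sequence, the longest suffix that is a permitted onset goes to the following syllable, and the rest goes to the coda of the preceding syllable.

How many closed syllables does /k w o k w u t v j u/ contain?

Vowels present: o, u, u; each is a nucleus, giving 3 syllables.
σ1/σ2 boundary: /kw/ — entire cluster is a permitted onset → onset /kw/, coda ∅.
σ2/σ3 boundary: /tvj/; trying suffixes from longest down, /vj/ is the first permitted one, so coda /t/ | onset /vj/.
Syllabification: kwo.kwut.vju.
Classifying each syllable: /kwo/ (open), /kwut/ (closed), /vju/ (open).
Closed syllables: 1.

1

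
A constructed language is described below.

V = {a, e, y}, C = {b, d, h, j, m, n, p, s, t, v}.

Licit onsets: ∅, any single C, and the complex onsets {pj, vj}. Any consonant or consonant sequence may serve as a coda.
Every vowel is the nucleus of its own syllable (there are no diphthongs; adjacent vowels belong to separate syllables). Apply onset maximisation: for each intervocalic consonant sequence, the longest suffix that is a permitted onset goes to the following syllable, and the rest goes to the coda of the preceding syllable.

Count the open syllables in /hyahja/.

2

The vowels are y, a, a — 3 nuclei, so 3 syllables.
σ1/σ2 boundary: no consonants, so the boundary falls immediately after /y/.
σ2/σ3 boundary: /hj/ — longest licit onset from the right is /j/, leaving /h/ as coda.
So the parse is hy.ah.ja.
Classifying each syllable: /hy/ (open), /ah/ (closed), /ja/ (open).
Open syllables: 2.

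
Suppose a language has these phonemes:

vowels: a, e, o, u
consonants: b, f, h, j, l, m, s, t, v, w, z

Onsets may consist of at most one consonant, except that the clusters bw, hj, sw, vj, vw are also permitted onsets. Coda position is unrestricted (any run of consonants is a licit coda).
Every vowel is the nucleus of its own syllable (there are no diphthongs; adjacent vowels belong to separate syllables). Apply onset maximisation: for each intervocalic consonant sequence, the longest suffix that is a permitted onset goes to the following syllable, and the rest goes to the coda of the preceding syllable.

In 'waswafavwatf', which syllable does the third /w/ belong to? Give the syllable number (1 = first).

4

Nuclei (vowels): a, a, a, a → 4 syllables.
σ1/σ2 boundary: /sw/ — entire cluster is a permitted onset → onset /sw/, coda ∅.
σ2/σ3 boundary: /f/ is a single consonant, so it becomes the next onset.
σ3/σ4 boundary: /vw/ is a licit onset in full, so it all attaches to the next syllable.
Putting it together: wa.swa.fa.vwatf.
The third /w/ is in the onset of syllable 4 (/vwatf/).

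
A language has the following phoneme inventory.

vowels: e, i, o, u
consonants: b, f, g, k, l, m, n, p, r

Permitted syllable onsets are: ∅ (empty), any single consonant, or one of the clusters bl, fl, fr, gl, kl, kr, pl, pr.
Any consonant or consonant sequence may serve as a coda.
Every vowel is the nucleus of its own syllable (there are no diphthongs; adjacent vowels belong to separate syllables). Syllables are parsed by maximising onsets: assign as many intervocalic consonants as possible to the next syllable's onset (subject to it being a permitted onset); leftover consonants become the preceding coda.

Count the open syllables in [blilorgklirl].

1

Nuclei (vowels): i, o, i → 3 syllables.
/i…o/ gap (V1→V2): /l/ → onset of the next syllable (single consonants are always licit onsets).
/o…i/ gap (V2→V3): /rgkl/ — longest licit onset from the right is /kl/, leaving /rg/ as coda.
Result: bli.lorg.klirl.
Classifying each syllable: /bli/ (open), /lorg/ (closed), /klirl/ (closed).
Open syllables: 1.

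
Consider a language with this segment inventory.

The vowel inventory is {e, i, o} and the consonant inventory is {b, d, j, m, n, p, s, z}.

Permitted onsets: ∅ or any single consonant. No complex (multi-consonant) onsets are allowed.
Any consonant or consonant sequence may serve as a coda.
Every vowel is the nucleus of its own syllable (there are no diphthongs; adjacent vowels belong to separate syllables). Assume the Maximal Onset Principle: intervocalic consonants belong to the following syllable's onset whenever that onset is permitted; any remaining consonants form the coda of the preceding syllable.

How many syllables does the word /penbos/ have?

2

The vowels are e, o — 2 nuclei, so 2 syllables.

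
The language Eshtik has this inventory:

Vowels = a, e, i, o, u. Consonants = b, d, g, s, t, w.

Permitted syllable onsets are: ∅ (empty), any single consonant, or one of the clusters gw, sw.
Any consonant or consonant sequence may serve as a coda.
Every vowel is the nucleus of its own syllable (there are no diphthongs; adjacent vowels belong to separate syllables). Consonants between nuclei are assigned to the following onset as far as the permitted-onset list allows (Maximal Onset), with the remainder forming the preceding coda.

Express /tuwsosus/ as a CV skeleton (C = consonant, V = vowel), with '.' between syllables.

CVC.CV.CVC

Nuclei (vowels): u, o, u → 3 syllables.
/u…o/ gap (V1→V2): /ws/ — longest licit onset from the right is /s/, leaving /w/ as coda.
/o…u/ gap (V2→V3): /s/ → onset of the next syllable (single consonants are always licit onsets).
So the parse is tuw.so.sus.
Mapping each syllable to C/V: /tuw/ → CVC, /so/ → CV, /sus/ → CVC.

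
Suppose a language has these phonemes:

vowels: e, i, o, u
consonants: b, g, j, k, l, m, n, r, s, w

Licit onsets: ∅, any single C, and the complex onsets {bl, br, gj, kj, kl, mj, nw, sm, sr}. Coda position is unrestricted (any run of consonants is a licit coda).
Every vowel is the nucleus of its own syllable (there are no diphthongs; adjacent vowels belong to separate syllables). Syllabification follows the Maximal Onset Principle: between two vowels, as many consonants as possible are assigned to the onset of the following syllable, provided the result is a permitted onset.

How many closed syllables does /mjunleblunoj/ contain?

2

The vowels are u, e, u, o — 4 nuclei, so 4 syllables.
V1 /u/ – V2 /e/: cluster /nl/ — the longest permitted-onset suffix is /l/; onset = /l/, preceding coda = /n/.
V2 /e/ – V3 /u/: cluster /bl/ — /bl/ is itself a permitted onset, so the whole cluster goes right; preceding coda = ∅.
V3 /u/ – V4 /o/: just /n/ — single C goes to the following onset.
Result: mjun.le.blu.noj.
Classifying each syllable: /mjun/ (closed), /le/ (open), /blu/ (open), /noj/ (closed).
Closed syllables: 2.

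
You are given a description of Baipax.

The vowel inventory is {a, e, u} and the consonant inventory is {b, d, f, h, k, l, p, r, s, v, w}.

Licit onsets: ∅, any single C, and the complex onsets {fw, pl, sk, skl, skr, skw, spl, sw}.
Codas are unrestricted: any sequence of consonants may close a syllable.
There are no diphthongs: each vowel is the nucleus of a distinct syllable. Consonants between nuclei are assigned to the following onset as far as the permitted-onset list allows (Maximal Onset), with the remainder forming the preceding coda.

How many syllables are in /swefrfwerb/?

2

The vowels are e, e — 2 nuclei, so 2 syllables.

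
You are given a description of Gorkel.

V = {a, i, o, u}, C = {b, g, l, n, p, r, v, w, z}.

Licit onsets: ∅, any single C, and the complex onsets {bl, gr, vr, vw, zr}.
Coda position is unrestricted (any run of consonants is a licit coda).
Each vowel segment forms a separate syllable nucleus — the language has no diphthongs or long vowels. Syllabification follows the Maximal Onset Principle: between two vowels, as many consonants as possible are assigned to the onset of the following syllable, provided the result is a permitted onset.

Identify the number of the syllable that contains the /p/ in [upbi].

1

Nuclei (vowels): u, i → 2 syllables.
σ1/σ2 boundary: /pb/ splits as /p/ + /b/ (/b/ is the longest suffix that is a licit onset).
Putting it together: up.bi.
The /p/ is in the coda of syllable 1 (/up/).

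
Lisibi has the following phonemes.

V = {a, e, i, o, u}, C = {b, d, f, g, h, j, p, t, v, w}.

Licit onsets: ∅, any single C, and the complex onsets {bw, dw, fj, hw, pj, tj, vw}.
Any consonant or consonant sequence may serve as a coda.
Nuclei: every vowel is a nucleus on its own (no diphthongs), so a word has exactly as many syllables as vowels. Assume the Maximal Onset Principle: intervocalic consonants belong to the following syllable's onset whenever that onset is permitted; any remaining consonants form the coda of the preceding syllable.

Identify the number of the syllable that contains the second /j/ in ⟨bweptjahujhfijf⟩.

Nuclei (vowels): e, a, u, i → 4 syllables.
/e…a/ gap (V1→V2): /ptj/ — longest licit onset from the right is /tj/, leaving /p/ as coda.
/a…u/ gap (V2→V3): /h/ is a single consonant, so it becomes the next onset.
/u…i/ gap (V3→V4): /jhf/ — longest licit onset from the right is /f/, leaving /jh/ as coda.
Putting it together: bwep.tja.hujh.fijf.
The second /j/ is in the coda of syllable 3 (/hujh/).

3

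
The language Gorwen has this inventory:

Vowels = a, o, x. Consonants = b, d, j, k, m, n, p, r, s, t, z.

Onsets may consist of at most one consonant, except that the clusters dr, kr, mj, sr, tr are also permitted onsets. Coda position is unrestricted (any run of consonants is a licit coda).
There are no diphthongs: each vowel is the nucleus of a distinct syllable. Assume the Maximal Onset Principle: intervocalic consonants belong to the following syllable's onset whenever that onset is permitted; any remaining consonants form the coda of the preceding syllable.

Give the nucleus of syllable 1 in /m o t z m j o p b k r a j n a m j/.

Vowels present: o, o, a, a; each is a nucleus, giving 4 syllables.
The first nucleus (vowel 1 from the left) is /o/.

o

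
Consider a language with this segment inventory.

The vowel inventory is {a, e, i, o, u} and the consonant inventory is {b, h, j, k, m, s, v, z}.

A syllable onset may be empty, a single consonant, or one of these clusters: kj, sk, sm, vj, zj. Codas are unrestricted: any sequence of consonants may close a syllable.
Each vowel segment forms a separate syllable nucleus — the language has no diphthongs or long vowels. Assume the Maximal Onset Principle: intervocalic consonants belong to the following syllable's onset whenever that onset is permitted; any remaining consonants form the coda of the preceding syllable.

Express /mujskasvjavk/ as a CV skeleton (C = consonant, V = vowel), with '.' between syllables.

CVC.CCVC.CCVCC

The vowels are u, a, a — 3 nuclei, so 3 syllables.
Between /u/ (V1) and /a/ (V2): /jsk/; trying suffixes from longest down, /sk/ is the first permitted one, so coda /j/ | onset /sk/.
Between /a/ (V2) and /a/ (V3): /svj/; trying suffixes from longest down, /vj/ is the first permitted one, so coda /s/ | onset /vj/.
So the parse is muj.skas.vjavk.
Mapping each syllable to C/V: /muj/ → CVC, /skas/ → CCVC, /vjavk/ → CCVCC.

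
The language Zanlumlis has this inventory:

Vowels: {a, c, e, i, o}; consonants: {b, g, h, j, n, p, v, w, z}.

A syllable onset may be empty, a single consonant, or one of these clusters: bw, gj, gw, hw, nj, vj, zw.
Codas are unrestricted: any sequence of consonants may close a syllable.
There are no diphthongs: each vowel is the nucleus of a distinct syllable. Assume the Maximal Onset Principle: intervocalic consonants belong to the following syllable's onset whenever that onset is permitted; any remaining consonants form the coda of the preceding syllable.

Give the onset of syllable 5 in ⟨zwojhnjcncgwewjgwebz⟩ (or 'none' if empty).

gw

The vowels are o, c, c, e, e — 5 nuclei, so 5 syllables.
σ1/σ2 boundary: /jhnj/ splits as /jh/ + /nj/ (/nj/ is the longest suffix that is a licit onset).
σ2/σ3 boundary: /n/ → onset of the next syllable (single consonants are always licit onsets).
σ3/σ4 boundary: /gw/ — entire cluster is a permitted onset → onset /gw/, coda ∅.
σ4/σ5 boundary: cluster /wjgw/ — the longest permitted-onset suffix is /gw/; onset = /gw/, preceding coda = /wj/.
Putting it together: zwojh.njc.nc.gwewj.gwebz.
Syllable 5 is /gwebz/: onset /gw/, nucleus /e/, coda /bz/.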